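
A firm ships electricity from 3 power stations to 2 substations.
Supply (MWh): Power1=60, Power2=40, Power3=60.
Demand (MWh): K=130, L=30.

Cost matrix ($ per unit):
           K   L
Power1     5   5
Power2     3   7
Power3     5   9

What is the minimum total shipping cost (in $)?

Optimal allocation:
  Power1->K: 30 × $5 = $150
  Power1->L: 30 × $5 = $150
  Power2->K: 40 × $3 = $120
  Power3->K: 60 × $5 = $300
Total = 150 + 150 + 120 + 300 = $720.

720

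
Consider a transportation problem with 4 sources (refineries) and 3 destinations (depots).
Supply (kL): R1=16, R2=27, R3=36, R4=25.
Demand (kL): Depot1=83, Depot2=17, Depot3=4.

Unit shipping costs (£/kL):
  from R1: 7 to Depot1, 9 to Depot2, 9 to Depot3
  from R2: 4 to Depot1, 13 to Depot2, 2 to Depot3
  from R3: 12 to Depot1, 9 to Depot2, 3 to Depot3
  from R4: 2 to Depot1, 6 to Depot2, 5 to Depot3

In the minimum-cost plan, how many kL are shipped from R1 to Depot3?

0

The minimum-cost plan:
  R1→Depot1: 16 × £7 = £112
  R2→Depot1: 27 × £4 = £108
  R3→Depot1: 15 × £12 = £180
  R3→Depot2: 17 × £9 = £153
  R3→Depot3: 4 × £3 = £12
  R4→Depot1: 25 × £2 = £50
Total cost = £615.
The route R1→Depot3 is not used.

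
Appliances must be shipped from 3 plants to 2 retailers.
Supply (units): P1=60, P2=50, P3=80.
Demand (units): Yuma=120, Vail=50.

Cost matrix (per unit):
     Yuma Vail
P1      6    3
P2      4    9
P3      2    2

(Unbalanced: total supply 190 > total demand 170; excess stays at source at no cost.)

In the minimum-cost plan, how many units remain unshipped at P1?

Minimum-cost shipments:
  P1–Vail: 50 × 3 = 150
  P2–Yuma: 40 × 4 = 160
  P3–Yuma: 80 × 2 = 160
Total cost = 470.
P1 ships 50 of its 60, leaving 10.

10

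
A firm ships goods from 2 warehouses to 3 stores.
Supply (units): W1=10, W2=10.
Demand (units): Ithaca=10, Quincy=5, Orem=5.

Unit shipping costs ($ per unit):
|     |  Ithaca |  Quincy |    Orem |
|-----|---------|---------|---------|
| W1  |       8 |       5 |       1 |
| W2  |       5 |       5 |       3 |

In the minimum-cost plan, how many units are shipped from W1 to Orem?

The minimum-cost plan:
  W1 to Quincy: 5 × $5 = $25
  W1 to Orem: 5 × $1 = $5
  W2 to Ithaca: 10 × $5 = $50
Total cost = $80.
So W1→Orem carries 5 units.

5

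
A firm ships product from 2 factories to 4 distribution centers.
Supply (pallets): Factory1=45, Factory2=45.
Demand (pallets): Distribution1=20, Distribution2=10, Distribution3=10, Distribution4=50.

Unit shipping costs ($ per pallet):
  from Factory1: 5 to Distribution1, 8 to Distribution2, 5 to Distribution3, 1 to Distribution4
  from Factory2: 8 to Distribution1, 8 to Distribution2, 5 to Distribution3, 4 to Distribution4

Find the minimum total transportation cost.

355

One minimum-cost allocation:
  Factory1 to Distribution1: 20 × $5 = $100
  Factory1 to Distribution4: 25 × $1 = $25
  Factory2 to Distribution2: 10 × $8 = $80
  Factory2 to Distribution3: 10 × $5 = $50
  Factory2 to Distribution4: 25 × $4 = $100
Total = 100 + 25 + 80 + 50 + 100 = $355.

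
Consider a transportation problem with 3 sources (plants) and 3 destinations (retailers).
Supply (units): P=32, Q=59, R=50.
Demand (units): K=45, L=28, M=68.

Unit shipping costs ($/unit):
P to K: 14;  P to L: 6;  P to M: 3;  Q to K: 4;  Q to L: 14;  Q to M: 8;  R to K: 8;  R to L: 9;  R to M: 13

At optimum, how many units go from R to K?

The minimum-cost plan:
  P–M: 32 units
  Q–K: 23 units
  Q–M: 36 units
  R–K: 22 units
  R–L: 28 units
Total cost = $904.
So R→K carries 22 units.

22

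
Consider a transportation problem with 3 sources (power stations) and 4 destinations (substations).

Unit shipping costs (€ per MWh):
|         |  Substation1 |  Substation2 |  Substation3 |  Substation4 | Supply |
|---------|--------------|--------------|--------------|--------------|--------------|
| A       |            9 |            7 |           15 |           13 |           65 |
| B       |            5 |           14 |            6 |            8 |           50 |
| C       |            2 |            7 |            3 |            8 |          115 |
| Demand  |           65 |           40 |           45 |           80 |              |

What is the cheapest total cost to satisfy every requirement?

1310

A cheapest plan:
  A->Substation2: 40 × €7 = €280
  A->Substation4: 25 × €13 = €325
  B->Substation4: 50 × €8 = €400
  C->Substation1: 65 × €2 = €130
  C->Substation3: 45 × €3 = €135
  C->Substation4: 5 × €8 = €40
Total = 280 + 325 + 400 + 130 + 135 + 40 = €1310.
(Supply check: A ships 65; B ships 50; C ships 115.)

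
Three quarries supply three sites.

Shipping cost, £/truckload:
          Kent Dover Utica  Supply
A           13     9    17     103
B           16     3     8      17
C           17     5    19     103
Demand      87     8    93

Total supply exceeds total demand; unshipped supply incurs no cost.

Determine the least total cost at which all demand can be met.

A cheapest plan:
  A→Kent: 87 truckloads
  A→Utica: 16 truckloads
  B→Utica: 17 truckloads
  C→Dover: 8 truckloads
  C→Utica: 60 truckloads
Total cost = £2719.

2719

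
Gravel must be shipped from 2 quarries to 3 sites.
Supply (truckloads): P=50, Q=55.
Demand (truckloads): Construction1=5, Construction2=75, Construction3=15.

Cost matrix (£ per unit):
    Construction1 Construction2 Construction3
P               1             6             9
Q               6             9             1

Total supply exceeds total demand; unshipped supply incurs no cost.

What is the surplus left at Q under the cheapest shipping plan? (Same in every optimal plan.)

10

An optimal plan:
  P->Construction1: 5 × £1 = £5
  P->Construction2: 45 × £6 = £270
  Q->Construction2: 30 × £9 = £270
  Q->Construction3: 15 × £1 = £15
Total cost = £560.
Q ships 45 of its 55, leaving 10.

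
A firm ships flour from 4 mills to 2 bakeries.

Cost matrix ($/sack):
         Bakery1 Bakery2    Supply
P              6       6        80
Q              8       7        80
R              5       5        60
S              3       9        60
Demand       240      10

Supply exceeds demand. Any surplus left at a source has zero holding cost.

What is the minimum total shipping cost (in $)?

1350

One minimum-cost allocation:
  P->Bakery1: 80 × $6 = $480
  Q->Bakery1: 40 × $8 = $320
  Q->Bakery2: 10 × $7 = $70
  R->Bakery1: 60 × $5 = $300
  S->Bakery1: 60 × $3 = $180
Total = 480 + 320 + 70 + 300 + 180 = $1350.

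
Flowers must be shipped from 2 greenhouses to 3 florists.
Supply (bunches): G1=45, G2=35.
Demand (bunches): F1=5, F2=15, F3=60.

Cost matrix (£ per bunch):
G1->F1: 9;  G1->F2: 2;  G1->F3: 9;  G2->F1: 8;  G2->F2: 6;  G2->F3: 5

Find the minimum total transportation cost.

A cheapest plan:
  G1->F1: 5 × £9 = £45
  G1->F2: 15 × £2 = £30
  G1->F3: 25 × £9 = £225
  G2->F3: 35 × £5 = £175
Total = 45 + 30 + 225 + 175 = £475.

475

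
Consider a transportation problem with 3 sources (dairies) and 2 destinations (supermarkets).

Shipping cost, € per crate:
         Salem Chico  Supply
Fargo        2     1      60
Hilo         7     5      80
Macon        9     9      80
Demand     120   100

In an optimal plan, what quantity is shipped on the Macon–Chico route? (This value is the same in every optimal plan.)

Solving gives:
  Fargo to Salem: 40 crates
  Fargo to Chico: 20 crates
  Hilo to Chico: 80 crates
  Macon to Salem: 80 crates
Total cost = €1220.
The route Macon→Chico is not used.

0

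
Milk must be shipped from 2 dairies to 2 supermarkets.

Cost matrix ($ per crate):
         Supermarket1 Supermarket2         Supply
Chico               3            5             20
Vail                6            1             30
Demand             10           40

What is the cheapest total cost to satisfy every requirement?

One minimum-cost allocation:
  Chico->Supermarket1: 10 × $3 = $30
  Chico->Supermarket2: 10 × $5 = $50
  Vail->Supermarket2: 30 × $1 = $30
Total = 30 + 50 + 30 = $110.
(Supply check: Chico ships 20; Vail ships 30.)

110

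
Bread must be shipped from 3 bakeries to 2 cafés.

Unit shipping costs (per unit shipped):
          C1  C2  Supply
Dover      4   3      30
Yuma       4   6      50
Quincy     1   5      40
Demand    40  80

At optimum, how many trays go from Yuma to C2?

Solving gives:
  Dover->C2: 30 × 3 = 90
  Yuma->C2: 50 × 6 = 300
  Quincy->C1: 40 × 1 = 40
Total cost = 430.
So Yuma→C2 carries 50 trays.

50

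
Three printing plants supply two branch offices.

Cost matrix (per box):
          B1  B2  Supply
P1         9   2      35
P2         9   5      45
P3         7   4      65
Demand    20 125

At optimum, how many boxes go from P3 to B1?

20

Solving gives:
  P1→B2: 35 × 2 = 70
  P2→B2: 45 × 5 = 225
  P3→B1: 20 × 7 = 140
  P3→B2: 45 × 4 = 180
Total cost = 615.
So P3→B1 carries 20 boxes.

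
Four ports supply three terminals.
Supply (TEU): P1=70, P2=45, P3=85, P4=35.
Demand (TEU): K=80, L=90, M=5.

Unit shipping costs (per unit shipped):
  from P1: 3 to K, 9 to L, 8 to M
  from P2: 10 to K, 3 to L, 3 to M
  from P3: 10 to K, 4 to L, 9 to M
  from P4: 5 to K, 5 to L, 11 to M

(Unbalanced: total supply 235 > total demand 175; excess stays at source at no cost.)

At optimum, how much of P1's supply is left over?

Minimum-cost shipments:
  P1->K: 70 TEU
  P2->L: 40 TEU
  P2->M: 5 TEU
  P3->L: 50 TEU
  P4->K: 10 TEU
Total cost = 595.
P1 ships 70 of its 70, leaving 0.

0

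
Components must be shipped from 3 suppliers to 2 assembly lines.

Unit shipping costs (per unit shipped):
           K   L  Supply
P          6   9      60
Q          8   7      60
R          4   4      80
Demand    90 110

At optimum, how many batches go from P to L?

0

The minimum-cost plan:
  P to K: 60 batches
  Q to L: 60 batches
  R to K: 30 batches
  R to L: 50 batches
Total cost = 1100.
The route P→L is not used.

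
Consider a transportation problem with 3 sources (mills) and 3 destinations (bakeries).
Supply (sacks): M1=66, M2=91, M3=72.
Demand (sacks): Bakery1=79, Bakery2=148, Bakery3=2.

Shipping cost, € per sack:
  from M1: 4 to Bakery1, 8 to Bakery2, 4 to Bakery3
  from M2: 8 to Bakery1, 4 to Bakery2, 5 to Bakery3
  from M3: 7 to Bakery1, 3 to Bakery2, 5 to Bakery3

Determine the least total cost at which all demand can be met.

898

Optimal allocation:
  M1→Bakery1: 66 × €4 = €264
  M2→Bakery1: 13 × €8 = €104
  M2→Bakery2: 76 × €4 = €304
  M2→Bakery3: 2 × €5 = €10
  M3→Bakery2: 72 × €3 = €216
Total = 264 + 104 + 304 + 10 + 216 = €898.
(Supply check: M1 ships 66; M2 ships 91; M3 ships 72.)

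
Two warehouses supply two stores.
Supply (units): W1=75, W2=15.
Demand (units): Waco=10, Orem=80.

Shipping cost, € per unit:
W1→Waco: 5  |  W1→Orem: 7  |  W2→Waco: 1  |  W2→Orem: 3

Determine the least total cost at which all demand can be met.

550

A cheapest plan:
  W1->Orem: 75 units
  W2->Waco: 10 units
  W2->Orem: 5 units
Total cost = €550.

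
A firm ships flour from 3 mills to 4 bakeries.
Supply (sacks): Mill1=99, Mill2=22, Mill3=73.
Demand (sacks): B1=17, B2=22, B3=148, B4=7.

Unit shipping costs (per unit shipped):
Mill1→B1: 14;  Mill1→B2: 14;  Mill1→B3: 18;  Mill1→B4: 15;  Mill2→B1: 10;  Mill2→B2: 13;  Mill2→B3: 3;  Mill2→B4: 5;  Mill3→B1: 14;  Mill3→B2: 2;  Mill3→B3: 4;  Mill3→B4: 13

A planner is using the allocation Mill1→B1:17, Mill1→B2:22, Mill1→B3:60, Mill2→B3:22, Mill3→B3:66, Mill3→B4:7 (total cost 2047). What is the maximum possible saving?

Current plan cost = 17·14 + 22·14 + 60·18 + 22·3 + 66·4 + 7·13 = 2047.
Optimal plan:
  Mill1 to B1: 17 × 14 = 238
  Mill1 to B2: 22 × 14 = 308
  Mill1 to B3: 53 × 18 = 954
  Mill1 to B4: 7 × 15 = 105
  Mill2 to B3: 22 × 3 = 66
  Mill3 to B3: 73 × 4 = 292
Optimal cost = 1963.
Saving = 2047 − 1963 = 84.

84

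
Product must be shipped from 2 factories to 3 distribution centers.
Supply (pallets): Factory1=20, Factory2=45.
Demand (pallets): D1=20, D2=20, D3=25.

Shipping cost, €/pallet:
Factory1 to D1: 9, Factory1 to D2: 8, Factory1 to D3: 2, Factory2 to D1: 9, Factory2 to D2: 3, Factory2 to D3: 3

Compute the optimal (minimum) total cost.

One minimum-cost allocation:
  Factory1 to D3: 20 × €2 = €40
  Factory2 to D1: 20 × €9 = €180
  Factory2 to D2: 20 × €3 = €60
  Factory2 to D3: 5 × €3 = €15
Total = 40 + 180 + 60 + 15 = €295.
(Supply check: Factory1 ships 20; Factory2 ships 45.)

295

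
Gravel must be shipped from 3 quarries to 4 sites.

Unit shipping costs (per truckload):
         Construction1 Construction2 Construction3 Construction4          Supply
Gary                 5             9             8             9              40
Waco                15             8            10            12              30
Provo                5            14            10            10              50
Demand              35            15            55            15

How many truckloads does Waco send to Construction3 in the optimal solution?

15

The minimum-cost plan:
  Gary to Construction3: 40 × 8 = 320
  Waco to Construction2: 15 × 8 = 120
  Waco to Construction3: 15 × 10 = 150
  Provo to Construction1: 35 × 5 = 175
  Provo to Construction4: 15 × 10 = 150
Total cost = 915.
So Waco→Construction3 carries 15 truckloads.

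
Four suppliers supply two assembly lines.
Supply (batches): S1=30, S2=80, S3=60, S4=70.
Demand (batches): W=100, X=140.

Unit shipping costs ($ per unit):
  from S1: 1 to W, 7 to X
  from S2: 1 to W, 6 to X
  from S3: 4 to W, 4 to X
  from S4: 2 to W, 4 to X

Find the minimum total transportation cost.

Optimal allocation:
  S1–W: 30 × $1 = $30
  S2–W: 70 × $1 = $70
  S2–X: 10 × $6 = $60
  S3–X: 60 × $4 = $240
  S4–X: 70 × $4 = $280
Total = 30 + 70 + 60 + 240 + 280 = $680.

680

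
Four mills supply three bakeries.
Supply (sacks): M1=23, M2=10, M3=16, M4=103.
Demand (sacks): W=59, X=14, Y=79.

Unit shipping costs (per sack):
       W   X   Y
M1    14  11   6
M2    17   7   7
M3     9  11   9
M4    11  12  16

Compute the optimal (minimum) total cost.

A cheapest plan:
  M1 to Y: 23 sacks
  M2 to Y: 10 sacks
  M3 to Y: 16 sacks
  M4 to W: 59 sacks
  M4 to X: 14 sacks
  M4 to Y: 30 sacks
Total cost = 1649.
(Supply check: M1 ships 23; M2 ships 10; M3 ships 16; M4 ships 103.)

1649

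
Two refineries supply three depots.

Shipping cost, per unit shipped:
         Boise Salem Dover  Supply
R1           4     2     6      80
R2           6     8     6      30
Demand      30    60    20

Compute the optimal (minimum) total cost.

380

A cheapest plan:
  R1→Boise: 20 × 4 = 80
  R1→Salem: 60 × 2 = 120
  R2→Boise: 10 × 6 = 60
  R2→Dover: 20 × 6 = 120
Total = 80 + 120 + 60 + 120 = 380.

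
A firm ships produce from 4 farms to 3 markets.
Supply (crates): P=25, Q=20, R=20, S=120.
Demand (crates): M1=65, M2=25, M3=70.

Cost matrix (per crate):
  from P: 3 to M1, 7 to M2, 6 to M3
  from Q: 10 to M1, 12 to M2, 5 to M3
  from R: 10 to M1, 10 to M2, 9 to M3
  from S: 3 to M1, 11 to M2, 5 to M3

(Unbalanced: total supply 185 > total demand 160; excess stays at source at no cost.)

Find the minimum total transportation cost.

720

A cheapest plan:
  P–M2: 25 × 7 = 175
  Q–M3: 15 × 5 = 75
  S–M1: 65 × 3 = 195
  S–M3: 55 × 5 = 275
Total = 175 + 75 + 195 + 275 = 720.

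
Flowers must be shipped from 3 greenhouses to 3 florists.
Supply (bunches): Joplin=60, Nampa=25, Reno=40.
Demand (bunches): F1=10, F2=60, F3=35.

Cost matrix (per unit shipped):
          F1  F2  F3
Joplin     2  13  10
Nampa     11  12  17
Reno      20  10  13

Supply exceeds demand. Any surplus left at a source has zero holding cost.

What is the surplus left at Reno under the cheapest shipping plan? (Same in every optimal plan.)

0

An optimal plan:
  Joplin–F1: 10 × 2 = 20
  Joplin–F3: 35 × 10 = 350
  Nampa–F2: 20 × 12 = 240
  Reno–F2: 40 × 10 = 400
Total cost = 1010.
Reno ships 40 of its 40, leaving 0.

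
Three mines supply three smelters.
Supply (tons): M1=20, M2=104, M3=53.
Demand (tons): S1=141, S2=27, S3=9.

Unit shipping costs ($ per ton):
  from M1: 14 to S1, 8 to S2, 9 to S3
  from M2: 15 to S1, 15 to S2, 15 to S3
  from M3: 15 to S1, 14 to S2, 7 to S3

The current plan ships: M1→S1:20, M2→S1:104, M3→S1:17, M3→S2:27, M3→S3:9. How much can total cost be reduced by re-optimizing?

Current plan cost = 20·14 + 104·15 + 17·15 + 27·14 + 9·7 = $2536.
Optimal plan:
  M1→S2: 20 × $8 = $160
  M2→S1: 104 × $15 = $1560
  M3→S1: 37 × $15 = $555
  M3→S2: 7 × $14 = $98
  M3→S3: 9 × $7 = $63
Optimal cost = $2436.
Saving = 2536 − 2436 = $100.

100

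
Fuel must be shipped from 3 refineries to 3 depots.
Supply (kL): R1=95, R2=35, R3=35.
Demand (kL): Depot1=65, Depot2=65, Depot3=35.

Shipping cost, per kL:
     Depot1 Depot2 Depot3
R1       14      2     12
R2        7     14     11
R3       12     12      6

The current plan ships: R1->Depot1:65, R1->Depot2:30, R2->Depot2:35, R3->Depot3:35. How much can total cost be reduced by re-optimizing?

665

Current plan cost = 65·14 + 30·2 + 35·14 + 35·6 = 1670.
Optimal plan:
  R1–Depot1: 30 × 14 = 420
  R1–Depot2: 65 × 2 = 130
  R2–Depot1: 35 × 7 = 245
  R3–Depot3: 35 × 6 = 210
Optimal cost = 1005.
Saving = 1670 − 1005 = 665.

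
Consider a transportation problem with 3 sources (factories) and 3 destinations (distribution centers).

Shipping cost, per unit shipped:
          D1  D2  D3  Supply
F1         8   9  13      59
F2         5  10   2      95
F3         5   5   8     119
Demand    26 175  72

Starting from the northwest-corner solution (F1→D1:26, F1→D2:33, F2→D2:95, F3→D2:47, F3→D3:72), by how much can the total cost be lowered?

Current plan cost = 26·8 + 33·9 + 95·10 + 47·5 + 72·8 = 2266.
Optimal plan:
  F1 to D1: 3 × 8 = 24
  F1 to D2: 56 × 9 = 504
  F2 to D1: 23 × 5 = 115
  F2 to D3: 72 × 2 = 144
  F3 to D2: 119 × 5 = 595
Optimal cost = 1382.
Saving = 2266 − 1382 = 884.

884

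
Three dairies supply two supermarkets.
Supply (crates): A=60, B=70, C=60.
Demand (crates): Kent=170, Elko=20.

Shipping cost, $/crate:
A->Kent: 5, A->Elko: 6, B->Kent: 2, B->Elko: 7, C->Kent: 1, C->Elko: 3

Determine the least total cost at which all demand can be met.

520

A cheapest plan:
  A–Kent: 40 × $5 = $200
  A–Elko: 20 × $6 = $120
  B–Kent: 70 × $2 = $140
  C–Kent: 60 × $1 = $60
Total = 200 + 120 + 140 + 60 = $520.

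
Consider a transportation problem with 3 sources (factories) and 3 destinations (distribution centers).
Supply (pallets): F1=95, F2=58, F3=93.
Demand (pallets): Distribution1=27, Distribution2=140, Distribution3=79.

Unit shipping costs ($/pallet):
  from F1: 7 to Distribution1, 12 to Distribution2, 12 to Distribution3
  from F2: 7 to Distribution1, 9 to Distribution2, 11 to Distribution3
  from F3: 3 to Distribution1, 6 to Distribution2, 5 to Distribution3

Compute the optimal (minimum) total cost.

2006

A cheapest plan:
  F1->Distribution1: 27 × $7 = $189
  F1->Distribution2: 68 × $12 = $816
  F2->Distribution2: 58 × $9 = $522
  F3->Distribution2: 14 × $6 = $84
  F3->Distribution3: 79 × $5 = $395
Total = 189 + 816 + 522 + 84 + 395 = $2006.
(Supply check: F1 ships 95; F2 ships 58; F3 ships 93.)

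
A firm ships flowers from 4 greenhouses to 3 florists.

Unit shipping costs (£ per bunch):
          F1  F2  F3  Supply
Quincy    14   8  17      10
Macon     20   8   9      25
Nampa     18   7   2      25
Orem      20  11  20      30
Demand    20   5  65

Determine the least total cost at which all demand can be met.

970

An optimal shipping plan:
  Quincy→F1: 10 × £14 = £140
  Macon→F3: 25 × £9 = £225
  Nampa→F3: 25 × £2 = £50
  Orem→F1: 10 × £20 = £200
  Orem→F2: 5 × £11 = £55
  Orem→F3: 15 × £20 = £300
Total = 140 + 225 + 50 + 200 + 55 + 300 = £970.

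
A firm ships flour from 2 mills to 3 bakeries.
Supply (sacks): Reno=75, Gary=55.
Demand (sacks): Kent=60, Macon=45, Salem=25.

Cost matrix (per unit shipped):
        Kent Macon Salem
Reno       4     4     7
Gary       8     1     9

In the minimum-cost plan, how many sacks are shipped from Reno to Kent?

60

Solving gives:
  Reno->Kent: 60 × 4 = 240
  Reno->Salem: 15 × 7 = 105
  Gary->Macon: 45 × 1 = 45
  Gary->Salem: 10 × 9 = 90
Total cost = 480.
So Reno→Kent carries 60 sacks.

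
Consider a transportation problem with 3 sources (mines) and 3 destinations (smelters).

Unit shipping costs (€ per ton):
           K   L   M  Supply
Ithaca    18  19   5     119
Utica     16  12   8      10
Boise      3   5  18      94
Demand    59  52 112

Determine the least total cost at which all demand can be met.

1165

One minimum-cost allocation:
  Ithaca–L: 7 × €19 = €133
  Ithaca–M: 112 × €5 = €560
  Utica–L: 10 × €12 = €120
  Boise–K: 59 × €3 = €177
  Boise–L: 35 × €5 = €175
Total = 133 + 560 + 120 + 177 + 175 = €1165.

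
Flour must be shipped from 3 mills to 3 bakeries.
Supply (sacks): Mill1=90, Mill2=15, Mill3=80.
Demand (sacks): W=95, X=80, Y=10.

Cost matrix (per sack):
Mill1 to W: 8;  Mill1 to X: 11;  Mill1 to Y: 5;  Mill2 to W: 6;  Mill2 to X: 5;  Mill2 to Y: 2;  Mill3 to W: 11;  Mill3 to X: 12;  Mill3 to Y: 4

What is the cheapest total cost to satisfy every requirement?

Optimal allocation:
  Mill1–W: 90 sacks
  Mill2–X: 15 sacks
  Mill3–W: 5 sacks
  Mill3–X: 65 sacks
  Mill3–Y: 10 sacks
Total cost = 1670.

1670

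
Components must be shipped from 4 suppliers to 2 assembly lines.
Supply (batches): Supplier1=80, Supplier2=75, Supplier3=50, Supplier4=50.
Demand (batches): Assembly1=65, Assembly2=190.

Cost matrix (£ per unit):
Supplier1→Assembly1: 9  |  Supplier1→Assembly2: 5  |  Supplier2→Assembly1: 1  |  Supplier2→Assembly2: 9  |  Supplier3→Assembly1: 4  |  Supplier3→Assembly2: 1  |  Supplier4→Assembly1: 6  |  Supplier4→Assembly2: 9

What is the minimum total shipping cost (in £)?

1055

A cheapest plan:
  Supplier1 to Assembly2: 80 batches
  Supplier2 to Assembly1: 65 batches
  Supplier2 to Assembly2: 10 batches
  Supplier3 to Assembly2: 50 batches
  Supplier4 to Assembly2: 50 batches
Total cost = £1055.
(Supply check: Supplier1 ships 80; Supplier2 ships 75; Supplier3 ships 50; Supplier4 ships 50.)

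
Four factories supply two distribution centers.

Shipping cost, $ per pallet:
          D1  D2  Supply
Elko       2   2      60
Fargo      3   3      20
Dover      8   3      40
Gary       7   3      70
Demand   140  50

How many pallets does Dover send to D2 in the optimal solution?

Optimal shipments:
  Elko–D1: 60 × $2 = $120
  Fargo–D1: 20 × $3 = $60
  Dover–D2: 40 × $3 = $120
  Gary–D1: 60 × $7 = $420
  Gary–D2: 10 × $3 = $30
Total cost = $750.
So Dover→D2 carries 40 pallets.

40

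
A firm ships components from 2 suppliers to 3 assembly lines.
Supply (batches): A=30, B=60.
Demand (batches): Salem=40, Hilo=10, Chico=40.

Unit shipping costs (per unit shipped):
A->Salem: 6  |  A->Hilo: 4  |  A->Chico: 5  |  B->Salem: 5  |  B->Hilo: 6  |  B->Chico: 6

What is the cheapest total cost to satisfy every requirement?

460

A cheapest plan:
  A->Hilo: 10 batches
  A->Chico: 20 batches
  B->Salem: 40 batches
  B->Chico: 20 batches
Total cost = 460.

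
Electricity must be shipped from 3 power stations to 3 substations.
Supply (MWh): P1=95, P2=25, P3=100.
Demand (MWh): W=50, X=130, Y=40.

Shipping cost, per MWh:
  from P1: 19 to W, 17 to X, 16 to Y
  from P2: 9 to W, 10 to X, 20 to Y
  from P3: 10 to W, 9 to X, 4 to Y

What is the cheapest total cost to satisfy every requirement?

2565

Optimal allocation:
  P1→X: 95 × 17 = 1615
  P2→W: 25 × 9 = 225
  P3→W: 25 × 10 = 250
  P3→X: 35 × 9 = 315
  P3→Y: 40 × 4 = 160
Total = 1615 + 225 + 250 + 315 + 160 = 2565.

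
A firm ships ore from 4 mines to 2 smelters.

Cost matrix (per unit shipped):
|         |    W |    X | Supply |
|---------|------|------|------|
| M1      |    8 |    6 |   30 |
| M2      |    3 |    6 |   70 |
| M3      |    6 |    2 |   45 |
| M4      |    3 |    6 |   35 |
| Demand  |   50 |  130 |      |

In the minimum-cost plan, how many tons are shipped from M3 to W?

0

Solving gives:
  M1 to X: 30 × 6 = 180
  M2 to W: 50 × 3 = 150
  M2 to X: 20 × 6 = 120
  M3 to X: 45 × 2 = 90
  M4 to X: 35 × 6 = 210
Total cost = 750.
The route M3→W is not used.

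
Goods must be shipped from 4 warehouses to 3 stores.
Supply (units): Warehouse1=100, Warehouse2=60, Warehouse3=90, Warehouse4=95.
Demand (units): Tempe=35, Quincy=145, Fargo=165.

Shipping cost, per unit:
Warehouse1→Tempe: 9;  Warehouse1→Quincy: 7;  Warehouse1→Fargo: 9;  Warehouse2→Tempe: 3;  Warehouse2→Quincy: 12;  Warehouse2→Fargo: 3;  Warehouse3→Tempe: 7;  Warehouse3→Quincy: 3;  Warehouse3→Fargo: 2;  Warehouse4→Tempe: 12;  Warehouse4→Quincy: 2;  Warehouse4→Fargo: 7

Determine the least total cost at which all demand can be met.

Optimal allocation:
  Warehouse1→Quincy: 50 × 7 = 350
  Warehouse1→Fargo: 50 × 9 = 450
  Warehouse2→Tempe: 35 × 3 = 105
  Warehouse2→Fargo: 25 × 3 = 75
  Warehouse3→Fargo: 90 × 2 = 180
  Warehouse4→Quincy: 95 × 2 = 190
Total = 350 + 450 + 105 + 75 + 180 + 190 = 1350.

1350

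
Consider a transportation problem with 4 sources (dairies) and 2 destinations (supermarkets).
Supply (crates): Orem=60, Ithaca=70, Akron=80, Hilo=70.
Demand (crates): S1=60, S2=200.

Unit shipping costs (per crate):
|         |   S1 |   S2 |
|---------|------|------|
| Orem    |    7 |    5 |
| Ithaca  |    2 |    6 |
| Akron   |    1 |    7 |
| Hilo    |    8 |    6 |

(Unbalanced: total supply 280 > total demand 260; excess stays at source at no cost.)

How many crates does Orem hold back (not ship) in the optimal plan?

0

Minimum-cost shipments:
  Orem->S2: 60 × 5 = 300
  Ithaca->S2: 70 × 6 = 420
  Akron->S1: 60 × 1 = 60
  Hilo->S2: 70 × 6 = 420
Total cost = 1200.
Orem ships 60 of its 60, leaving 0.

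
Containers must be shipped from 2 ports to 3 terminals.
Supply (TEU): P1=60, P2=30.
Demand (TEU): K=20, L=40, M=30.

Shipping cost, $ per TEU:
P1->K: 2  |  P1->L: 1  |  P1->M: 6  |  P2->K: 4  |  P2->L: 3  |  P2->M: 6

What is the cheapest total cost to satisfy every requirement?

An optimal shipping plan:
  P1->K: 20 × $2 = $40
  P1->L: 40 × $1 = $40
  P2->M: 30 × $6 = $180
Total = 40 + 40 + 180 = $260.

260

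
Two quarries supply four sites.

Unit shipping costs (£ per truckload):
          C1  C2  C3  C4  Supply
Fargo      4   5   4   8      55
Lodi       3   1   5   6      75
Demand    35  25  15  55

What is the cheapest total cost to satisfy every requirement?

565

A cheapest plan:
  Fargo to C1: 35 × £4 = £140
  Fargo to C3: 15 × £4 = £60
  Fargo to C4: 5 × £8 = £40
  Lodi to C2: 25 × £1 = £25
  Lodi to C4: 50 × £6 = £300
Total = 140 + 60 + 40 + 25 + 300 = £565.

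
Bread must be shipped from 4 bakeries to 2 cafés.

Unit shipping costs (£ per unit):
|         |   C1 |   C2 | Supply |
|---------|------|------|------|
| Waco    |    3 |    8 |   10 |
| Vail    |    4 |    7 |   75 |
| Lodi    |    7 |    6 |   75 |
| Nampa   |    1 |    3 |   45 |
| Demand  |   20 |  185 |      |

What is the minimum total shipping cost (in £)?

1110

One minimum-cost allocation:
  Waco to C1: 10 trays
  Vail to C1: 10 trays
  Vail to C2: 65 trays
  Lodi to C2: 75 trays
  Nampa to C2: 45 trays
Total cost = £1110.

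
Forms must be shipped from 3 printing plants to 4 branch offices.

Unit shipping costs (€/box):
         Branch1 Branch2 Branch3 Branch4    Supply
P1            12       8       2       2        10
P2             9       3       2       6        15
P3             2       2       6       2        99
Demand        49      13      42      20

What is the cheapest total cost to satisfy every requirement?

An optimal shipping plan:
  P1 to Branch3: 10 × €2 = €20
  P2 to Branch3: 15 × €2 = €30
  P3 to Branch1: 49 × €2 = €98
  P3 to Branch2: 13 × €2 = €26
  P3 to Branch3: 17 × €6 = €102
  P3 to Branch4: 20 × €2 = €40
Total = 20 + 30 + 98 + 26 + 102 + 40 = €316.

316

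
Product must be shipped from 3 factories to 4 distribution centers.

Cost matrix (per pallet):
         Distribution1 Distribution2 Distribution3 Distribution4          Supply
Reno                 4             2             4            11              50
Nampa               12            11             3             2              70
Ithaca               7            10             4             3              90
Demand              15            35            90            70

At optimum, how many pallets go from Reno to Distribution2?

35

Optimal shipments:
  Reno–Distribution1: 15 pallets
  Reno–Distribution2: 35 pallets
  Nampa–Distribution4: 70 pallets
  Ithaca–Distribution3: 90 pallets
Total cost = 630.
So Reno→Distribution2 carries 35 pallets.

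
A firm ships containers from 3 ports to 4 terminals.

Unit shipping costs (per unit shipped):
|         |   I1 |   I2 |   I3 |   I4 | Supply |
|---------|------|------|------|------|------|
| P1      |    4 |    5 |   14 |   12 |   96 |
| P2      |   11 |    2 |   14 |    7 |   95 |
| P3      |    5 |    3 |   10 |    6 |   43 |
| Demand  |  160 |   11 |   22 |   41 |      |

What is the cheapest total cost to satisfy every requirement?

1447

A cheapest plan:
  P1→I1: 96 × 4 = 384
  P2→I1: 21 × 11 = 231
  P2→I2: 11 × 2 = 22
  P2→I3: 22 × 14 = 308
  P2→I4: 41 × 7 = 287
  P3→I1: 43 × 5 = 215
Total = 384 + 231 + 22 + 308 + 287 + 215 = 1447.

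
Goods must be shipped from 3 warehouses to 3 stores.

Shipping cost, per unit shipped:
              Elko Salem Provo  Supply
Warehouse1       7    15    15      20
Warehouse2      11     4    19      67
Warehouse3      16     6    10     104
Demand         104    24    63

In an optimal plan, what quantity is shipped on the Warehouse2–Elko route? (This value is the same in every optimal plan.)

Solving gives:
  Warehouse1–Elko: 20 units
  Warehouse2–Elko: 67 units
  Warehouse3–Elko: 17 units
  Warehouse3–Salem: 24 units
  Warehouse3–Provo: 63 units
Total cost = 1923.
So Warehouse2→Elko carries 67 units.

67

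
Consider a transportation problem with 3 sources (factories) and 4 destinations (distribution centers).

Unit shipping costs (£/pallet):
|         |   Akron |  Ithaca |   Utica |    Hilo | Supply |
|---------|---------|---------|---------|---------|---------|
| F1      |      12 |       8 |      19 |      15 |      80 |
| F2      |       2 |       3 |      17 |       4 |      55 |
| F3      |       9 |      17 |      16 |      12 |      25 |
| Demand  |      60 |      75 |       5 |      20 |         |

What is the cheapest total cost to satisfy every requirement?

Optimal allocation:
  F1→Ithaca: 75 pallets
  F1→Utica: 5 pallets
  F2→Akron: 35 pallets
  F2→Hilo: 20 pallets
  F3→Akron: 25 pallets
Total cost = £1070.
(Supply check: F1 ships 80; F2 ships 55; F3 ships 25.)

1070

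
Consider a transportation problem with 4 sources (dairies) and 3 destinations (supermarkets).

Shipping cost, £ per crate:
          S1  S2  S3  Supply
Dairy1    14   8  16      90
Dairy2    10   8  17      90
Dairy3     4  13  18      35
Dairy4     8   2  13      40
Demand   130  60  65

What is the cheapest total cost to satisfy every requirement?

Optimal allocation:
  Dairy1->S2: 25 × £8 = £200
  Dairy1->S3: 65 × £16 = £1040
  Dairy2->S1: 90 × £10 = £900
  Dairy3->S1: 35 × £4 = £140
  Dairy4->S1: 5 × £8 = £40
  Dairy4->S2: 35 × £2 = £70
Total = 200 + 1040 + 900 + 140 + 40 + 70 = £2390.

2390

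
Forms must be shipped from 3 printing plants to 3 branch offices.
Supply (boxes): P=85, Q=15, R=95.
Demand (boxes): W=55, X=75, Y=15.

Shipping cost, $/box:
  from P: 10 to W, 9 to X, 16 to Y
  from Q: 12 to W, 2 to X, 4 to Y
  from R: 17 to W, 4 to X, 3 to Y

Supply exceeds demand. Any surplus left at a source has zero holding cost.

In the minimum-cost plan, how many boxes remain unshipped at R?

An optimal plan:
  P–W: 55 boxes
  Q–X: 15 boxes
  R–X: 60 boxes
  R–Y: 15 boxes
Total cost = $865.
R ships 75 of its 95, leaving 20.

20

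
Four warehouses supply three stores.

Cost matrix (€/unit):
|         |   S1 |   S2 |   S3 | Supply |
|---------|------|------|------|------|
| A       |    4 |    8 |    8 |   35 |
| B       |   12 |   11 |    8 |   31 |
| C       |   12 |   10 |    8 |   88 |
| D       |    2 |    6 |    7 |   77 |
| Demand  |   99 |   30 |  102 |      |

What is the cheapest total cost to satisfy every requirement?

Optimal allocation:
  A to S1: 22 × €4 = €88
  A to S2: 13 × €8 = €104
  B to S3: 31 × €8 = €248
  C to S2: 17 × €10 = €170
  C to S3: 71 × €8 = €568
  D to S1: 77 × €2 = €154
Total = 88 + 104 + 248 + 170 + 568 + 154 = €1332.
(Supply check: A ships 35; B ships 31; C ships 88; D ships 77.)

1332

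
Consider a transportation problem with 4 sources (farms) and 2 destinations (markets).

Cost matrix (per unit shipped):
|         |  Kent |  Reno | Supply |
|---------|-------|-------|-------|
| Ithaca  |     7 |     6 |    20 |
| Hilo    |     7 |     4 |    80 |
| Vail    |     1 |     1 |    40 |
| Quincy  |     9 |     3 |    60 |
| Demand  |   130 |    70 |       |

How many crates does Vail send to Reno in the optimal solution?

0

Solving gives:
  Ithaca to Kent: 20 × 7 = 140
  Hilo to Kent: 70 × 7 = 490
  Hilo to Reno: 10 × 4 = 40
  Vail to Kent: 40 × 1 = 40
  Quincy to Reno: 60 × 3 = 180
Total cost = 890.
The route Vail→Reno is not used.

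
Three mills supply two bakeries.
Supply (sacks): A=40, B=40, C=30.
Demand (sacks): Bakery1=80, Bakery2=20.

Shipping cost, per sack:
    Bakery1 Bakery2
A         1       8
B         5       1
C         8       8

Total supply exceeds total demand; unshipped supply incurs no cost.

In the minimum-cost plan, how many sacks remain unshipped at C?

Minimum-cost shipments:
  A–Bakery1: 40 sacks
  B–Bakery1: 20 sacks
  B–Bakery2: 20 sacks
  C–Bakery1: 20 sacks
Total cost = 320.
C ships 20 of its 30, leaving 10.

10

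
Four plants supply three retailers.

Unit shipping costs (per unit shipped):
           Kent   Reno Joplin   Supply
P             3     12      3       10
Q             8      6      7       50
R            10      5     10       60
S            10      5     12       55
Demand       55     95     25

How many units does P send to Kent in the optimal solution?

Optimal shipments:
  P to Kent: 10 × 3 = 30
  Q to Kent: 25 × 8 = 200
  Q to Joplin: 25 × 7 = 175
  R to Kent: 20 × 10 = 200
  R to Reno: 40 × 5 = 200
  S to Reno: 55 × 5 = 275
Total cost = 1080.
So P→Kent carries 10 units.

10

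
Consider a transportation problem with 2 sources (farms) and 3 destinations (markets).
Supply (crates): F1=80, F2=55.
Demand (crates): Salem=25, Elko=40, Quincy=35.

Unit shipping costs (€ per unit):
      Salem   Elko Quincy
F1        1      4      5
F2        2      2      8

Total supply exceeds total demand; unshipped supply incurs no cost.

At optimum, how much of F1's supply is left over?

20

An optimal plan:
  F1->Salem: 25 × €1 = €25
  F1->Quincy: 35 × €5 = €175
  F2->Elko: 40 × €2 = €80
Total cost = €280.
F1 ships 60 of its 80, leaving 20.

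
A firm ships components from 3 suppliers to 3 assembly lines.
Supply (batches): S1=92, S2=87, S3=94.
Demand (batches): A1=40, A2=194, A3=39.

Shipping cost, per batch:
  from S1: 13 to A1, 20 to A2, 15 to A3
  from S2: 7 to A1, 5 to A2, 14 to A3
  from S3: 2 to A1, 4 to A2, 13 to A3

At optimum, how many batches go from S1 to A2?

13

The minimum-cost plan:
  S1–A1: 40 × 13 = 520
  S1–A2: 13 × 20 = 260
  S1–A3: 39 × 15 = 585
  S2–A2: 87 × 5 = 435
  S3–A2: 94 × 4 = 376
Total cost = 2176.
So S1→A2 carries 13 batches.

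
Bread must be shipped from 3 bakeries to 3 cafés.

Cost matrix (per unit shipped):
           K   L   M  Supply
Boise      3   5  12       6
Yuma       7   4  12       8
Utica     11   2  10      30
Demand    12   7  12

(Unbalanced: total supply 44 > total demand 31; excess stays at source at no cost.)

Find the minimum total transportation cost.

One minimum-cost allocation:
  Boise→K: 6 × 3 = 18
  Yuma→K: 6 × 7 = 42
  Utica→L: 7 × 2 = 14
  Utica→M: 12 × 10 = 120
Total = 18 + 42 + 14 + 120 = 194.

194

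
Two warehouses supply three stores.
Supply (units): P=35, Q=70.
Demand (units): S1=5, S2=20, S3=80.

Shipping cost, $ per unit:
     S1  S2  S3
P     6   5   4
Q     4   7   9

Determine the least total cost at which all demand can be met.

A cheapest plan:
  P→S3: 35 × $4 = $140
  Q→S1: 5 × $4 = $20
  Q→S2: 20 × $7 = $140
  Q→S3: 45 × $9 = $405
Total = 140 + 20 + 140 + 405 = $705.
(Supply check: P ships 35; Q ships 70.)

705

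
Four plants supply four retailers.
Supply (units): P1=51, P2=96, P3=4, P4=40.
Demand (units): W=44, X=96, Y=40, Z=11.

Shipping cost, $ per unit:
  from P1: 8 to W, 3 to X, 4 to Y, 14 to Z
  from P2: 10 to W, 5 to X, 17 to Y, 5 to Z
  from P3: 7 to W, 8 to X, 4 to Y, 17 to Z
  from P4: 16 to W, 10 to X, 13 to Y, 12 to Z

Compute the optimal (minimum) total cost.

1301

An optimal shipping plan:
  P1->X: 11 units
  P1->Y: 40 units
  P2->W: 40 units
  P2->X: 45 units
  P2->Z: 11 units
  P3->W: 4 units
  P4->X: 40 units
Total cost = $1301.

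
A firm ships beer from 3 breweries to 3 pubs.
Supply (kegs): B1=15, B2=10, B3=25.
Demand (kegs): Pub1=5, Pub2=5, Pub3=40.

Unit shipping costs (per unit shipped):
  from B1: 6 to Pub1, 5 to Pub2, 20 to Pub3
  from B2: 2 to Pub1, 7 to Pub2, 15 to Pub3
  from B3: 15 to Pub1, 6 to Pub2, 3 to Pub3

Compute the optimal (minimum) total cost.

Optimal allocation:
  B1->Pub1: 5 × 6 = 30
  B1->Pub2: 5 × 5 = 25
  B1->Pub3: 5 × 20 = 100
  B2->Pub3: 10 × 15 = 150
  B3->Pub3: 25 × 3 = 75
Total = 30 + 25 + 100 + 150 + 75 = 380.
(Supply check: B1 ships 15; B2 ships 10; B3 ships 25.)

380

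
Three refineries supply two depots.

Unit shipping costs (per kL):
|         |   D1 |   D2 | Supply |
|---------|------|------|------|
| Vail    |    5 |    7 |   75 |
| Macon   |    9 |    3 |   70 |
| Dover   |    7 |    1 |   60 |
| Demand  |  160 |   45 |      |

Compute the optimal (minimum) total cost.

1155

One minimum-cost allocation:
  Vail→D1: 75 × 5 = 375
  Macon→D1: 70 × 9 = 630
  Dover→D1: 15 × 7 = 105
  Dover→D2: 45 × 1 = 45
Total = 375 + 630 + 105 + 45 = 1155.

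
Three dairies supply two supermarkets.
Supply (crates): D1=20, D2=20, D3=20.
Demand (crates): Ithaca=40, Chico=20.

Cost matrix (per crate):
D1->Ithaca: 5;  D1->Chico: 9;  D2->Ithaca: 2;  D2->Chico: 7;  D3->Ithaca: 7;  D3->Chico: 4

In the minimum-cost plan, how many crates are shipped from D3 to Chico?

Optimal shipments:
  D1–Ithaca: 20 × 5 = 100
  D2–Ithaca: 20 × 2 = 40
  D3–Chico: 20 × 4 = 80
Total cost = 220.
So D3→Chico carries 20 crates.

20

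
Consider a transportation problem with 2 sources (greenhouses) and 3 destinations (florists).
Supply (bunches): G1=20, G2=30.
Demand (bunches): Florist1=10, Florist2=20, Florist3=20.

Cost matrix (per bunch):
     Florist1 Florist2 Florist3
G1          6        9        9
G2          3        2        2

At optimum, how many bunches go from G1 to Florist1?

10

The minimum-cost plan:
  G1->Florist1: 10 × 6 = 60
  G1->Florist2: 10 × 9 = 90
  G2->Florist2: 10 × 2 = 20
  G2->Florist3: 20 × 2 = 40
Total cost = 210.
So G1→Florist1 carries 10 bunches.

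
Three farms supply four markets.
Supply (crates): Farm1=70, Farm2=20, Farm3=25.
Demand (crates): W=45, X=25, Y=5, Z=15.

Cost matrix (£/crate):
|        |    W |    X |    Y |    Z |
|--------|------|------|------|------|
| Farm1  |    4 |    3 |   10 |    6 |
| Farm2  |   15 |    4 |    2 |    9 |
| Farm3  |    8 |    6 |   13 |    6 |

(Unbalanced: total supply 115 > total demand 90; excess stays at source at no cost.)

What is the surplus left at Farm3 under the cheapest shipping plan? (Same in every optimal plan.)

Minimum-cost shipments:
  Farm1->W: 45 × £4 = £180
  Farm1->X: 25 × £3 = £75
  Farm2->Y: 5 × £2 = £10
  Farm3->Z: 15 × £6 = £90
Total cost = £355.
Farm3 ships 15 of its 25, leaving 10.

10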